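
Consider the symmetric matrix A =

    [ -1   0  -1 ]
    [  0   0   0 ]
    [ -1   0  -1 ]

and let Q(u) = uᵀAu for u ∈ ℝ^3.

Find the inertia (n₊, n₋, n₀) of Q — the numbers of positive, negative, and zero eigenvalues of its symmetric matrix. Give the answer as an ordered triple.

Symmetric row and column elimination reduces A to a congruent diagonal form with pivots -1, 0, 0.
That gives 1 negative, 2 zero pivots.

(0, 1, 2)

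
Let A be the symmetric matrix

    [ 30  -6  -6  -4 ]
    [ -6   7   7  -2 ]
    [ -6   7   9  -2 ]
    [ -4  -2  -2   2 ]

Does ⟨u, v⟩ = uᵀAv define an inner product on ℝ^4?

yes

Leading principal minors: Δ_1 = 30, Δ_2 = 174, Δ_3 = 348, Δ_4 = 40.
All leading principal minors are positive, so by Sylvester's criterion Q is positive definite.
⟨·,·⟩ is an inner product exactly when A is positive definite.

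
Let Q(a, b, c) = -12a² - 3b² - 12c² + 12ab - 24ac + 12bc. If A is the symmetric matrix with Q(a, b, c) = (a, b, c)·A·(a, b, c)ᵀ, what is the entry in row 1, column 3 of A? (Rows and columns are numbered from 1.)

The coefficient of a·c in Q is -24. For a symmetric A this equals A[1,3] + A[3,1] = 2·A[1,3].
So A[1,3] = -24/2 = -12.

-12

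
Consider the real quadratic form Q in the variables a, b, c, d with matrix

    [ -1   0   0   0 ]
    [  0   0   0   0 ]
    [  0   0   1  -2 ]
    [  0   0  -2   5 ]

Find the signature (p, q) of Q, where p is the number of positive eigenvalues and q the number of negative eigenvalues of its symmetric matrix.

Congruent diagonalization of A (simultaneous row and column reduction) yields pivots -1, 0, 1, 1.
Counting signs: 2 positive, 1 negative, 1 zero.

(2, 1)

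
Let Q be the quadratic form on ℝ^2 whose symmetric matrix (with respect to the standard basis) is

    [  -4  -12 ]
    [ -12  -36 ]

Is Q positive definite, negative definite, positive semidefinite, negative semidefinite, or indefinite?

negative semidefinite

Row-reducing A symmetrically gives the diagonal entries -4, 0.
So there are 1 negative, 1 zero pivots.
Hence Q is negative semidefinite.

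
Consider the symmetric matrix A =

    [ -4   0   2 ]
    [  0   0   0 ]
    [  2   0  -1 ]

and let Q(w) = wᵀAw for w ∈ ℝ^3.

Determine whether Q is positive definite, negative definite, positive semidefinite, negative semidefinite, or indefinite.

Applying the same elementary operations to the rows and columns of A produces a congruent diagonal matrix with entries -4, 0, 0.
Counting signs: 1 negative, 2 zero.
Hence Q is negative semidefinite.

negative semidefinite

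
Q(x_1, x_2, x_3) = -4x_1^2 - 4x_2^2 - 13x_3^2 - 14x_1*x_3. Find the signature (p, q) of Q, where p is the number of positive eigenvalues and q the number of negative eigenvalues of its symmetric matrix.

(0, 3)

The associated matrix is A = [[-4, 0, -7], [0, -4, 0], [-7, 0, -13]].
Symmetric row and column elimination reduces A to a congruent diagonal form with pivots -4, -4, -3/4.
Counting signs: 3 negative.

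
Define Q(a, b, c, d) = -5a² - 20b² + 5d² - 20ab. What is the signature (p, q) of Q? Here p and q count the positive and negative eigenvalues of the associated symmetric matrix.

Write A = [[-5, -10, 0, 0], [-10, -20, 0, 0], [0, 0, 0, 0], [0, 0, 0, 5]].
Symmetric row and column elimination reduces A to a congruent diagonal form with pivots -5, 0, 0, 5.
So there are 1 positive, 1 negative, 2 zero pivots.

(1, 1)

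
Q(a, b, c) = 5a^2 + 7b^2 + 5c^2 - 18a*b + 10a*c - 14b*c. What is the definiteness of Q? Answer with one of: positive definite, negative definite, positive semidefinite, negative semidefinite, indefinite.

indefinite

The symmetric matrix is A = [[5, -9, 5], [-9, 7, -7], [5, -7, 5]].
Symmetric row and column elimination reduces A to a congruent diagonal form with pivots 5, -46/5, 10/23.
So there are 2 positive, 1 negative pivots.
Hence Q is indefinite.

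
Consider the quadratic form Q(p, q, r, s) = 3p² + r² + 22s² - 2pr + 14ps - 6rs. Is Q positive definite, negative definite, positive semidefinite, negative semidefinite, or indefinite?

Write A = [[3, 0, -1, 7], [0, 0, 0, 0], [-1, 0, 1, -3], [7, 0, -3, 22]].
Applying the same elementary operations to the rows and columns of A produces a congruent diagonal matrix with entries 3, 0, 2/3, 5.
Counting signs: 3 positive, 1 zero.
Hence Q is positive semidefinite.

positive semidefinite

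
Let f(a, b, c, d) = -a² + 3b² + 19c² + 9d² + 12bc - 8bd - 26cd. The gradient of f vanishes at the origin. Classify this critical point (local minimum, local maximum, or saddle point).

The Hessian at the origin is H = [[-2, 0, 0, 0], [0, 6, 12, -8], [0, 12, 38, -26], [0, -8, -26, 18]].
Row-reducing H symmetrically gives the diagonal entries -2, 6, 14, 4/21.
That gives 3 positive, 1 negative pivots.
H is indefinite, so the origin is a saddle point.

saddle point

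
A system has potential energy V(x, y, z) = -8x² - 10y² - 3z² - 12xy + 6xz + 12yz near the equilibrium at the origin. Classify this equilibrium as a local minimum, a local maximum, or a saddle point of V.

saddle point

The Hessian at the origin is H = [[-16, -12, 6], [-12, -20, 12], [6, 12, -6]].
Applying the same elementary operations to the rows and columns of H produces a congruent diagonal matrix with entries -16, -11, 15/11.
Counting signs: 1 positive, 2 negative.
H is indefinite, so the origin is a saddle point.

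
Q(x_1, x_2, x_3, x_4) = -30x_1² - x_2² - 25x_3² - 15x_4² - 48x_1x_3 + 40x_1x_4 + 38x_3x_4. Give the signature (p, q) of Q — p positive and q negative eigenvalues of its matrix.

(0, 4)

The symmetric matrix is A = [[-30, 0, -24, 20], [0, -1, 0, 0], [-24, 0, -25, 19], [20, 0, 19, -15]].
Row-reducing A symmetrically gives the diagonal entries -30, -1, -29/5, -10/87.
That gives 4 negative pivots.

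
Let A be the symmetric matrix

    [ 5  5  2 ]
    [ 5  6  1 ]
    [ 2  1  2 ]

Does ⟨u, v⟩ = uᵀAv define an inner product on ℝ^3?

yes

Leading principal minors: Δ_1 = 5, Δ_2 = 5, Δ_3 = 1.
All leading principal minors are positive, so by Sylvester's criterion Q is positive definite.
⟨·,·⟩ is an inner product exactly when A is positive definite.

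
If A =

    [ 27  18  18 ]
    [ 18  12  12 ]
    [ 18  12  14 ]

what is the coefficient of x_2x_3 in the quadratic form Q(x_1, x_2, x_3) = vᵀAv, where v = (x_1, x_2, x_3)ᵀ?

24

The coefficient of x_2x_3 is A[2,3] + A[3,2] = 2·12 = 24.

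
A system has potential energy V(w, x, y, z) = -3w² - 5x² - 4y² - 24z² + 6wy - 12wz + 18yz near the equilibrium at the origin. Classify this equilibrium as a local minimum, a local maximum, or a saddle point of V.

local maximum

The Hessian at the origin is H = [[-6, 0, 6, -12], [0, -10, 0, 0], [6, 0, -8, 18], [-12, 0, 18, -48]].
Row-reducing H symmetrically gives the diagonal entries -6, -10, -2, -6.
Counting signs: 4 negative.
H is negative definite, so the origin is a strict local maximum.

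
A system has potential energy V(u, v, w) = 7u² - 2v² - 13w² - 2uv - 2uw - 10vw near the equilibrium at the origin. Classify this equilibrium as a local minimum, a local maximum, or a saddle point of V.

The Hessian at the origin is H = [[14, -2, -2], [-2, -4, -10], [-2, -10, -26]].
Congruent diagonalization of H (simultaneous row and column reduction) yields pivots 14, -30/7, -8/5.
Counting signs: 1 positive, 2 negative.
H is indefinite, so the origin is a saddle point.

saddle point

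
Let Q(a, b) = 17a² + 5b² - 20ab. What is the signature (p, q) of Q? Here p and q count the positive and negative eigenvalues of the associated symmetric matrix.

(1, 1)

The associated matrix is A = [[17, -10], [-10, 5]].
Applying the same elementary operations to the rows and columns of A produces a congruent diagonal matrix with entries 17, -15/17.
Counting signs: 1 positive, 1 negative.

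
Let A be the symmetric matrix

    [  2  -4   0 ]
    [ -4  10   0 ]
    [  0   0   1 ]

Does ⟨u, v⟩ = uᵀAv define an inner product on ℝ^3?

An LDLᵀ factorisation of A has diagonal entries 2, 2, 1.
So there are 3 positive pivots.
Hence Q is positive definite.
⟨·,·⟩ is an inner product exactly when A is positive definite.

yes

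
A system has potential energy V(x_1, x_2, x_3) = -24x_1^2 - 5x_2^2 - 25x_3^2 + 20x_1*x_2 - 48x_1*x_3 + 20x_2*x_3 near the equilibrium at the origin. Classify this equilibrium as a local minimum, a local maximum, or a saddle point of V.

local maximum

The Hessian at the origin is H = [[-48, 20, -48], [20, -10, 20], [-48, 20, -50]].
Symmetric row and column elimination reduces H to a congruent diagonal form with pivots -48, -5/3, -2.
Counting signs: 3 negative.
H is negative definite, so the origin is a strict local maximum.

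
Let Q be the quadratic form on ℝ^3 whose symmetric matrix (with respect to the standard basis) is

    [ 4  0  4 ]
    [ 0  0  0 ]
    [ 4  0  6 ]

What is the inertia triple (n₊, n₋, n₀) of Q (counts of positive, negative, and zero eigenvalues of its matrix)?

Congruent diagonalization of A (simultaneous row and column reduction) yields pivots 4, 0, 2.
So there are 2 positive, 1 zero pivots.

(2, 0, 1)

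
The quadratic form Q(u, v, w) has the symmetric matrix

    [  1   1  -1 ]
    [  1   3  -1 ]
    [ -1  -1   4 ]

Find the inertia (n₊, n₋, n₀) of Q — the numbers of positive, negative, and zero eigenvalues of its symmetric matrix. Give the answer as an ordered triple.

(3, 0, 0)

An LDLᵀ factorisation of A has diagonal entries 1, 2, 3.
That gives 3 positive pivots.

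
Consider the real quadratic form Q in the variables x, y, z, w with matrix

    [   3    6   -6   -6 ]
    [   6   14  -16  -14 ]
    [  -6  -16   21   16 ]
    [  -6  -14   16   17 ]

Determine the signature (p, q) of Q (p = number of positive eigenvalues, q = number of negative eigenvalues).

(4, 0)

Row-reducing A symmetrically gives the diagonal entries 3, 2, 1, 3.
Counting signs: 4 positive.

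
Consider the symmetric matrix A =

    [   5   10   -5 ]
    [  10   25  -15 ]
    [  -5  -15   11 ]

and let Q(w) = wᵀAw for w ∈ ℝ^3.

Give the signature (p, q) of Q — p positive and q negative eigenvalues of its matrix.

An LDLᵀ factorisation of A has diagonal entries 5, 5, 1.
That gives 3 positive pivots.

(3, 0)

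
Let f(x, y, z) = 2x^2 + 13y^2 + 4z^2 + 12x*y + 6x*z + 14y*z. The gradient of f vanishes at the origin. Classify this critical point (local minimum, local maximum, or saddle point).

saddle point

The Hessian at the origin is H = [[4, 12, 6], [12, 26, 14], [6, 14, 8]].
Symmetric row and column elimination reduces H to a congruent diagonal form with pivots 4, -10, 3/5.
So there are 2 positive, 1 negative pivots.
H is indefinite, so the origin is a saddle point.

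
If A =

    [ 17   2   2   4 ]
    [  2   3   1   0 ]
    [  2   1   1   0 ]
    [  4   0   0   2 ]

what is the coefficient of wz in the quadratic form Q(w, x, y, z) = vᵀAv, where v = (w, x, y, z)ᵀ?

The coefficient of wz is A[1,4] + A[4,1] = 2·4 = 8.

8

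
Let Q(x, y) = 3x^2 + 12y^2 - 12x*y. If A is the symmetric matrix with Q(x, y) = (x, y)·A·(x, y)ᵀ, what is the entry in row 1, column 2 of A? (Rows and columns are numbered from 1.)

The coefficient of x·y in Q is -12. For a symmetric A this equals A[1,2] + A[2,1] = 2·A[1,2].
So A[1,2] = -12/2 = -6.

-6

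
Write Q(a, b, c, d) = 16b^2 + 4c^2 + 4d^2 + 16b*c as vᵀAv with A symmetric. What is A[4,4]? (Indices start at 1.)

The coefficient of d^2 in Q is 4, and that is exactly A[4,4].

4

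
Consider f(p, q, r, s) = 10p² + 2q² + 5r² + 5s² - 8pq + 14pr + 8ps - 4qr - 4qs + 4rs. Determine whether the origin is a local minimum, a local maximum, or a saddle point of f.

saddle point

The Hessian at the origin is H = [[20, -8, 14, 8], [-8, 4, -4, -4], [14, -4, 10, 4], [8, -4, 4, 10]].
Congruent diagonalization of H (simultaneous row and column reduction) yields pivots 20, 4/5, -3, 6.
Counting signs: 3 positive, 1 negative.
H is indefinite, so the origin is a saddle point.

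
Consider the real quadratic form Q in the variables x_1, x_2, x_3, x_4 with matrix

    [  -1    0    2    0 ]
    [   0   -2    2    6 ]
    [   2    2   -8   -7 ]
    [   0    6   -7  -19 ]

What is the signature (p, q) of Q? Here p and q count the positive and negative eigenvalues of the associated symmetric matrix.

(0, 4)

Applying the same elementary operations to the rows and columns of A produces a congruent diagonal matrix with entries -1, -2, -2, -1/2.
That gives 4 negative pivots.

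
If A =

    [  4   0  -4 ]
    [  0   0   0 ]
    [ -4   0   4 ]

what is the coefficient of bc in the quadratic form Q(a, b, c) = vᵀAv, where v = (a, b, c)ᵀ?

0

The coefficient of bc is A[2,3] + A[3,2] = 2·0 = 0.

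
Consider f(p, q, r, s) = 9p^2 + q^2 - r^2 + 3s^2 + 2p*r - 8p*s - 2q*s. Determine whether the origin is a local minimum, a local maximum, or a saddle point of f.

saddle point

The Hessian at the origin is H = [[18, 0, 2, -8], [0, 2, 0, -2], [2, 0, -2, 0], [-8, -2, 0, 6]].
Congruent diagonalization of H (simultaneous row and column reduction) yields pivots 18, 2, -20/9, 4/5.
Counting signs: 3 positive, 1 negative.
H is indefinite, so the origin is a saddle point.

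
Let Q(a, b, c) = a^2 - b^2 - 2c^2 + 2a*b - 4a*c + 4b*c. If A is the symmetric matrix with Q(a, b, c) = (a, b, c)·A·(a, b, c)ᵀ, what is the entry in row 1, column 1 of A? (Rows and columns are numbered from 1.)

1

The coefficient of a^2 in Q is 1, and that is exactly A[1,1].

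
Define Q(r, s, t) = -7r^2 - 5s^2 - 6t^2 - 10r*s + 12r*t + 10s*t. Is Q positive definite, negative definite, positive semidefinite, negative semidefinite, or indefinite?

The associated matrix is A = [[-7, -5, 6], [-5, -5, 5], [6, 5, -6]].
An LDLᵀ factorisation of A has diagonal entries -7, -10/7, -1/2.
Counting signs: 3 negative.
Hence Q is negative definite.

negative definite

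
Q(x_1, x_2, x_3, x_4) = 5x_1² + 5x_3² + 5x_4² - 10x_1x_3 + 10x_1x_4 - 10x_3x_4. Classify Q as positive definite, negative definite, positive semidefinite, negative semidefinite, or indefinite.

positive semidefinite

The associated matrix is A = [[5, 0, -5, 5], [0, 0, 0, 0], [-5, 0, 5, -5], [5, 0, -5, 5]].
Symmetric row and column elimination reduces A to a congruent diagonal form with pivots 5, 0, 0, 0.
So there are 1 positive, 3 zero pivots.
Hence Q is positive semidefinite.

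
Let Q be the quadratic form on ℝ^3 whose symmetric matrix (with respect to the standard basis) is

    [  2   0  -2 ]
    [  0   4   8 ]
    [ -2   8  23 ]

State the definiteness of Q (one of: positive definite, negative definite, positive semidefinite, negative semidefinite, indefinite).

Row-reducing A symmetrically gives the diagonal entries 2, 4, 5.
Counting signs: 3 positive.
Hence Q is positive definite.

positive definite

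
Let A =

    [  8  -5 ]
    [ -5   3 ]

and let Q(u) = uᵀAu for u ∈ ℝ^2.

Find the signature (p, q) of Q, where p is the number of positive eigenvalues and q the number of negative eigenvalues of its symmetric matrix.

Row-reducing A symmetrically gives the diagonal entries 8, -1/8.
That gives 1 positive, 1 negative pivots.

(1, 1)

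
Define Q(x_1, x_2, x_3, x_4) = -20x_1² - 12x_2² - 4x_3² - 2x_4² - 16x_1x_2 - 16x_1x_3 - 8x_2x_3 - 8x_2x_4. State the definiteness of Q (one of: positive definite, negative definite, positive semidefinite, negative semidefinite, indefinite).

negative semidefinite

The symmetric matrix is A = [[-20, -8, -8, 0], [-8, -12, -4, -4], [-8, -4, -4, 0], [0, -4, 0, -2]].
Congruent diagonalization of A (simultaneous row and column reduction) yields pivots -20, -44/5, -8/11, 0.
That gives 3 negative, 1 zero pivots.
Hence Q is negative semidefinite.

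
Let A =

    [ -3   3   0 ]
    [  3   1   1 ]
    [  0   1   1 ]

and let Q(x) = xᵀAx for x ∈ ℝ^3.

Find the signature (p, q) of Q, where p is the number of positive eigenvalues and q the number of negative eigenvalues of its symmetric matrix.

(2, 1)

Congruent diagonalization of A (simultaneous row and column reduction) yields pivots -3, 4, 3/4.
That gives 2 positive, 1 negative pivots.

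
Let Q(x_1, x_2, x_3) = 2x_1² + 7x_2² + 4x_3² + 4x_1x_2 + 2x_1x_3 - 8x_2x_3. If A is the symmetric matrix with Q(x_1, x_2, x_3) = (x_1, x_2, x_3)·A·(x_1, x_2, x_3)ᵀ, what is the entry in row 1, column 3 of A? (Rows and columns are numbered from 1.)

1

The coefficient of x_1·x_3 in Q is 2. For a symmetric A this equals A[1,3] + A[3,1] = 2·A[1,3].
So A[1,3] = 2/2 = 1.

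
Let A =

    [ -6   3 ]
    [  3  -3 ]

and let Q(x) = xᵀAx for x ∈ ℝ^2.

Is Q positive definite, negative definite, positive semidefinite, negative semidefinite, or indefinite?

negative definite

Leading principal minors: Δ_1 = -6, Δ_2 = 9.
The signs alternate starting with Δ_1 < 0, so by Sylvester's criterion Q is negative definite.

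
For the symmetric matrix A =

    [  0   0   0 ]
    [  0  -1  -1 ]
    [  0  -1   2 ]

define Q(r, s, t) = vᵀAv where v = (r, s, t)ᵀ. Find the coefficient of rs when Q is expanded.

0

The coefficient of rs is A[1,2] + A[2,1] = 2·0 = 0.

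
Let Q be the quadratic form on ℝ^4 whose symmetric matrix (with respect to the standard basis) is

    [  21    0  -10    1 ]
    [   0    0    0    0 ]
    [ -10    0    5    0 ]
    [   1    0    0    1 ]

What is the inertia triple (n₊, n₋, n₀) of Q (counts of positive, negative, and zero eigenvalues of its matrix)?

(2, 0, 2)

Applying the same elementary operations to the rows and columns of A produces a congruent diagonal matrix with entries 21, 0, 5/21, 0.
So there are 2 positive, 2 zero pivots.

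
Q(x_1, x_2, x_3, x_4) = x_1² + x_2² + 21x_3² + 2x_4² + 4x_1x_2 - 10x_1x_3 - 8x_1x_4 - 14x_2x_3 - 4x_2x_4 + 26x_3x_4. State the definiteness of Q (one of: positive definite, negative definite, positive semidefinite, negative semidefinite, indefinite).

indefinite

The associated matrix is A = [[1, 2, -5, -4], [2, 1, -7, -2], [-5, -7, 21, 13], [-4, -2, 13, 2]].
Applying the same elementary operations to the rows and columns of A produces a congruent diagonal matrix with entries 1, -3, -1, -1.
Counting signs: 1 positive, 3 negative.
Hence Q is indefinite.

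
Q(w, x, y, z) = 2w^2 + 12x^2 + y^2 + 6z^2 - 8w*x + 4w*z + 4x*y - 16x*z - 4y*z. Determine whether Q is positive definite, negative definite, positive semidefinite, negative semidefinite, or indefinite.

The associated matrix is A = [[2, -4, 0, 2], [-4, 12, 2, -8], [0, 2, 1, -2], [2, -8, -2, 6]].
Congruent diagonalization of A (simultaneous row and column reduction) yields pivots 2, 4, 0, 0.
That gives 2 positive, 2 zero pivots.
Hence Q is positive semidefinite.

positive semidefinite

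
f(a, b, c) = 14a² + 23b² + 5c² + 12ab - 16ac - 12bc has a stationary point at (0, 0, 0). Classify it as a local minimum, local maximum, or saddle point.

The Hessian at the origin is H = [[28, 12, -16], [12, 46, -12], [-16, -12, 10]].
Applying the same elementary operations to the rows and columns of H produces a congruent diagonal matrix with entries 28, 286/7, 30/143.
So there are 3 positive pivots.
H is positive definite, so the origin is a strict local minimum.

local minimum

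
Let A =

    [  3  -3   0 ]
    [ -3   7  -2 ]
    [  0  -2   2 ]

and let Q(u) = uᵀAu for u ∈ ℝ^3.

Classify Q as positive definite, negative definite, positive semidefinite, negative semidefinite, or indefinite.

positive definite

Leading principal minors: Δ_1 = 3, Δ_2 = 12, Δ_3 = 12.
All leading principal minors are positive, so by Sylvester's criterion Q is positive definite.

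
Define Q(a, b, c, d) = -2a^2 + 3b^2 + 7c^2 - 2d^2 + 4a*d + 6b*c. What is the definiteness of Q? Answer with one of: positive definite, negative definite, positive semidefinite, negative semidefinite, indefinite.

Write A = [[-2, 0, 0, 2], [0, 3, 3, 0], [0, 3, 7, 0], [2, 0, 0, -2]].
Congruent diagonalization of A (simultaneous row and column reduction) yields pivots -2, 3, 4, 0.
That gives 2 positive, 1 negative, 1 zero pivots.
Hence Q is indefinite.

indefinite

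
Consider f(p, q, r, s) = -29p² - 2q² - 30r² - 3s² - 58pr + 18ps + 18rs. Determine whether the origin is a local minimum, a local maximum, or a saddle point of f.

local maximum

The Hessian at the origin is H = [[-58, 0, -58, 18], [0, -4, 0, 0], [-58, 0, -60, 18], [18, 0, 18, -6]].
Applying the same elementary operations to the rows and columns of H produces a congruent diagonal matrix with entries -58, -4, -2, -12/29.
That gives 4 negative pivots.
H is negative definite, so the origin is a strict local maximum.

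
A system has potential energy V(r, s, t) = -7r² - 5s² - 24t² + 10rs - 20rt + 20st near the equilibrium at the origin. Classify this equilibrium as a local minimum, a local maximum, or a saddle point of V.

The Hessian at the origin is H = [[-14, 10, -20], [10, -10, 20], [-20, 20, -48]].
Congruent diagonalization of H (simultaneous row and column reduction) yields pivots -14, -20/7, -8.
Counting signs: 3 negative.
H is negative definite, so the origin is a strict local maximum.

local maximum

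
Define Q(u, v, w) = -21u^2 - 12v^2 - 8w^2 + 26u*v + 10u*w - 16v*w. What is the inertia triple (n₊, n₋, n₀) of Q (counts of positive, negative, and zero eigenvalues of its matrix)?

Write A = [[-21, 13, 5], [13, -12, -8], [5, -8, -8]].
Congruent diagonalization of A (simultaneous row and column reduction) yields pivots -21, -83/21, -60/83.
So there are 3 negative pivots.

(0, 3, 0)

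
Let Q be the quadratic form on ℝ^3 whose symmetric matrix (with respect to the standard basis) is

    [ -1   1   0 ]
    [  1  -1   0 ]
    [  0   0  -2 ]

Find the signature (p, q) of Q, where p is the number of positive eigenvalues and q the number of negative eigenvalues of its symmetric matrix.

Applying the same elementary operations to the rows and columns of A produces a congruent diagonal matrix with entries -1, 0, -2.
Counting signs: 2 negative, 1 zero.

(0, 2)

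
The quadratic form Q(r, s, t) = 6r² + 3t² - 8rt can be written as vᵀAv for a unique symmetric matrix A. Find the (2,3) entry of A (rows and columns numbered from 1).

The coefficient of s·t in Q is 0. For a symmetric A this equals A[2,3] + A[3,2] = 2·A[2,3].
So A[2,3] = 0/2 = 0.

0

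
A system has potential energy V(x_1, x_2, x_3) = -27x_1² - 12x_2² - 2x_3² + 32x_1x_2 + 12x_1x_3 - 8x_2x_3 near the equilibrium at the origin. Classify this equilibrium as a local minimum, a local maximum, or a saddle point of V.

The Hessian at the origin is H = [[-54, 32, 12], [32, -24, -8], [12, -8, -4]].
An LDLᵀ factorisation of H has diagonal entries -54, -136/27, -20/17.
So there are 3 negative pivots.
H is negative definite, so the origin is a strict local maximum.

local maximum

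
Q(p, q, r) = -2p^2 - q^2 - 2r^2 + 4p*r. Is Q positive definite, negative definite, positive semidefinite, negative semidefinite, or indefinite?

The symmetric matrix is A = [[-2, 0, 2], [0, -1, 0], [2, 0, -2]].
Symmetric row and column elimination reduces A to a congruent diagonal form with pivots -2, -1, 0.
So there are 2 negative, 1 zero pivots.
Hence Q is negative semidefinite.

negative semidefinite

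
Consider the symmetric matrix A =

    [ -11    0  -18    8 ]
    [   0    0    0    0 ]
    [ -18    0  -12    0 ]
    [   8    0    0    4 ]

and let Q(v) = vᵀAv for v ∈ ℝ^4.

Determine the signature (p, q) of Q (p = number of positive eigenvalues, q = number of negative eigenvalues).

(1, 1)

Symmetric row and column elimination reduces A to a congruent diagonal form with pivots -11, 0, 192/11, 0.
That gives 1 positive, 1 negative, 2 zero pivots.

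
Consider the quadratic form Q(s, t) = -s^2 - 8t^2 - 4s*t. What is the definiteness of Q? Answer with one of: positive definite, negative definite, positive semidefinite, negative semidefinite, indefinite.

negative definite

The symmetric matrix of Q is [[-1, -2], [-2, -8]].
For the 2×2 matrix [[-1, -2], [-2, -8]]: det = -1·-8 − (-2)² = 4, trace = -9.
det > 0 so both eigenvalues share the sign of the trace; trace = -9 < 0 ⇒ both negative.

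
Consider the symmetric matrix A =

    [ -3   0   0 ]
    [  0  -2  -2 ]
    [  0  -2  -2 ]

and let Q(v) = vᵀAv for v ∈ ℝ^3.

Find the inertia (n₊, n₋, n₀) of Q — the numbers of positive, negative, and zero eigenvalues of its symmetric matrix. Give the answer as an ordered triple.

(0, 2, 1)

Row-reducing A symmetrically gives the diagonal entries -3, -2, 0.
Counting signs: 2 negative, 1 zero.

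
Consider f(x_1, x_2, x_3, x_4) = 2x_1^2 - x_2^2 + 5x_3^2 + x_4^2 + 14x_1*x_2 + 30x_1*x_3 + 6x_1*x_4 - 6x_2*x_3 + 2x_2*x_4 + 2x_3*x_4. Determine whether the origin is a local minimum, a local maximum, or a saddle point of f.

The Hessian at the origin is H = [[4, 14, 30, 6], [14, -2, -6, 2], [30, -6, 10, 2], [6, 2, 2, 2]].
Congruent diagonalization of H (simultaneous row and column reduction) yields pivots 4, -51, 452/17, -8/339.
Counting signs: 2 positive, 2 negative.
H is indefinite, so the origin is a saddle point.

saddle point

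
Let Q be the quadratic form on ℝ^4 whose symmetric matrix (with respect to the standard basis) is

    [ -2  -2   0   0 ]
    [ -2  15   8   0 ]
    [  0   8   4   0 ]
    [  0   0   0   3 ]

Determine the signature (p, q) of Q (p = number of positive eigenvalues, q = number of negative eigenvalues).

(3, 1)

Row-reducing A symmetrically gives the diagonal entries -2, 17, 4/17, 3.
Counting signs: 3 positive, 1 negative.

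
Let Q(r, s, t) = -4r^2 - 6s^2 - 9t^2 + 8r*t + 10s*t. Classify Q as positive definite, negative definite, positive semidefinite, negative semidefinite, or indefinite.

negative definite

The symmetric matrix is A = [[-4, 0, 4], [0, -6, 5], [4, 5, -9]].
Congruent diagonalization of A (simultaneous row and column reduction) yields pivots -4, -6, -5/6.
So there are 3 negative pivots.
Hence Q is negative definite.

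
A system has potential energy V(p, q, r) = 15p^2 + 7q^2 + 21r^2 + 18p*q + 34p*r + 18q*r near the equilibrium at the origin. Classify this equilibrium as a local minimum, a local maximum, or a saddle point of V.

local minimum

The Hessian at the origin is H = [[30, 18, 34], [18, 14, 18], [34, 18, 42]].
Symmetric row and column elimination reduces H to a congruent diagonal form with pivots 30, 16/5, 5/3.
Counting signs: 3 positive.
H is positive definite, so the origin is a strict local minimum.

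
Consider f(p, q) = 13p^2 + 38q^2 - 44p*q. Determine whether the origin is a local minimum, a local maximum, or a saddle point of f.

local minimum

The Hessian at the origin is H = [[26, -44], [-44, 76]].
det H = 26·76 − (-44)² = 40 > 0 and H[1,1] = 26 > 0, so H is positive definite.
Therefore the origin is a local minimum.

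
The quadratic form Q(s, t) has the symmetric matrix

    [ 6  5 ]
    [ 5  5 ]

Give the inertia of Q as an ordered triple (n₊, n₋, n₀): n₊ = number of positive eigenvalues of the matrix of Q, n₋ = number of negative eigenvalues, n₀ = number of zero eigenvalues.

An LDLᵀ factorisation of A has diagonal entries 6, 5/6.
That gives 2 positive pivots.

(2, 0, 0)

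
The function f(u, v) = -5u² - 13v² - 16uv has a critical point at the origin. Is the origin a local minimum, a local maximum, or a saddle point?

The Hessian at the origin is H = [[-10, -16], [-16, -26]].
det H = -10·-26 − (-16)² = 4 > 0 and H[1,1] = -10 < 0, so H is negative definite.
Therefore the origin is a local maximum.

local maximum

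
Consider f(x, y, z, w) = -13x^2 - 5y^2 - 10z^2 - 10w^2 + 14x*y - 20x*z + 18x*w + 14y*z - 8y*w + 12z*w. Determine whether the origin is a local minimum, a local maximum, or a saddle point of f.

The Hessian at the origin is H = [[-26, 14, -20, 18], [14, -10, 14, -8], [-20, 14, -20, 12], [18, -8, 12, -20]].
An LDLᵀ factorisation of H has diagonal entries -26, -32/13, -3/8, -6.
Counting signs: 4 negative.
H is negative definite, so the origin is a strict local maximum.

local maximum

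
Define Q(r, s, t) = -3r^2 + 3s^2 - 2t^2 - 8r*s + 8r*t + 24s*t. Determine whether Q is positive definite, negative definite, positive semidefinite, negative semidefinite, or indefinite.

indefinite

The symmetric matrix is A = [[-3, -4, 4], [-4, 3, 12], [4, 12, -2]].
Symmetric row and column elimination reduces A to a congruent diagonal form with pivots -3, 25/3, -2.
Counting signs: 1 positive, 2 negative.
Hence Q is indefinite.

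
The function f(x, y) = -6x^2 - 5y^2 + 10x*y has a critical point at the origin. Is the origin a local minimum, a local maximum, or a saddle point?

local maximum

The Hessian at the origin is H = [[-12, 10], [10, -10]].
det H = -12·-10 − (10)² = 20 > 0 and H[1,1] = -12 < 0, so H is negative definite.
Therefore the origin is a local maximum.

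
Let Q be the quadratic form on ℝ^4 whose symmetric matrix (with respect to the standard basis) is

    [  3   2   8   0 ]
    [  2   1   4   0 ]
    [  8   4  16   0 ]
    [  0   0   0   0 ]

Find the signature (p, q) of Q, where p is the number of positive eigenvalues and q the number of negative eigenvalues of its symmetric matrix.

(1, 1)

Symmetric row and column elimination reduces A to a congruent diagonal form with pivots 3, -1/3, 0, 0.
Counting signs: 1 positive, 1 negative, 2 zero.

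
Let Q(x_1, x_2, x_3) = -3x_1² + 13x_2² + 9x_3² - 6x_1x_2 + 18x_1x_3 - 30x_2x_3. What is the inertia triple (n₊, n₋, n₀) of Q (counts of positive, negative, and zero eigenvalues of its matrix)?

The associated matrix is A = [[-3, -3, 9], [-3, 13, -15], [9, -15, 9]].
Applying the same elementary operations to the rows and columns of A produces a congruent diagonal matrix with entries -3, 16, 0.
Counting signs: 1 positive, 1 negative, 1 zero.

(1, 1, 1)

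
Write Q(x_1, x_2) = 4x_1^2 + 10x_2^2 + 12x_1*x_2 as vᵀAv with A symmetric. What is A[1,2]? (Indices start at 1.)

The coefficient of x_1·x_2 in Q is 12. For a symmetric A this equals A[1,2] + A[2,1] = 2·A[1,2].
So A[1,2] = 12/2 = 6.

6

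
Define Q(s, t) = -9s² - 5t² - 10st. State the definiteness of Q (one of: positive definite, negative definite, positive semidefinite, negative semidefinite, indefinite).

negative definite

The symmetric matrix of Q is [[-9, -5], [-5, -5]].
For the 2×2 matrix [[-9, -5], [-5, -5]]: det = -9·-5 − (-5)² = 20, trace = -14.
det > 0 so both eigenvalues share the sign of the trace; trace = -14 < 0 ⇒ both negative.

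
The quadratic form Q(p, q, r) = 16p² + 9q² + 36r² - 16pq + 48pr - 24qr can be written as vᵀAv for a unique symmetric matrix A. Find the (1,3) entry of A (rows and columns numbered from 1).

The coefficient of p·r in Q is 48. For a symmetric A this equals A[1,3] + A[3,1] = 2·A[1,3].
So A[1,3] = 48/2 = 24.

24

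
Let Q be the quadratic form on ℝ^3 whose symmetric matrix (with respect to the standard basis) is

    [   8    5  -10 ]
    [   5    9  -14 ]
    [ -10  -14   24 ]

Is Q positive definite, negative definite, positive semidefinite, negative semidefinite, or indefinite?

Leading principal minors: Δ_1 = 8, Δ_2 = 47, Δ_3 = 60.
All leading principal minors are positive, so by Sylvester's criterion Q is positive definite.

positive definite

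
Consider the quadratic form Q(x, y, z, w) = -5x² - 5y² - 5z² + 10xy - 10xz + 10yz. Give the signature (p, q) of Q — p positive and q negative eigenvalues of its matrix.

Write A = [[-5, 5, -5, 0], [5, -5, 5, 0], [-5, 5, -5, 0], [0, 0, 0, 0]].
Row-reducing A symmetrically gives the diagonal entries -5, 0, 0, 0.
Counting signs: 1 negative, 3 zero.

(0, 1)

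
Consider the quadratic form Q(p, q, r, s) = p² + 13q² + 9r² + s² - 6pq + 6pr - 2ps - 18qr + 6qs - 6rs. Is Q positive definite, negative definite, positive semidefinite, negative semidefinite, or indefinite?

positive semidefinite

The associated matrix is A = [[1, -3, 3, -1], [-3, 13, -9, 3], [3, -9, 9, -3], [-1, 3, -3, 1]].
Symmetric row and column elimination reduces A to a congruent diagonal form with pivots 1, 4, 0, 0.
So there are 2 positive, 2 zero pivots.
Hence Q is positive semidefinite.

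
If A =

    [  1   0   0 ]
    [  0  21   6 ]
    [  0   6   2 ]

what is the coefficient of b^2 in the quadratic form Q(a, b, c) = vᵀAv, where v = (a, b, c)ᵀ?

21

The coefficient of b^2 is the diagonal entry A[2,2] = 21.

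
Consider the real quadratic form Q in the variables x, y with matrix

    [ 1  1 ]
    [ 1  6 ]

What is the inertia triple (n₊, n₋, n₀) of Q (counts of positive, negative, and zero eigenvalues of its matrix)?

Symmetric row and column elimination reduces A to a congruent diagonal form with pivots 1, 5.
Counting signs: 2 positive.

(2, 0, 0)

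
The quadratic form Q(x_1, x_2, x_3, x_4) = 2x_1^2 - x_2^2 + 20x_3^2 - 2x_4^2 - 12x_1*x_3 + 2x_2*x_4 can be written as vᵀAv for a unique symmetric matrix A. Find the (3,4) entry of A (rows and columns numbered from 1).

0

The coefficient of x_3·x_4 in Q is 0. For a symmetric A this equals A[3,4] + A[4,3] = 2·A[3,4].
So A[3,4] = 0/2 = 0.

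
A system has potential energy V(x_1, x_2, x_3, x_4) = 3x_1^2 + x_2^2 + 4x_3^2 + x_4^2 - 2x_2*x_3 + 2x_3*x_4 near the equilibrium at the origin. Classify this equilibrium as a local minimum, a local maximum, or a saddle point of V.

The Hessian at the origin is H = [[6, 0, 0, 0], [0, 2, -2, 0], [0, -2, 8, 2], [0, 0, 2, 2]].
Applying the same elementary operations to the rows and columns of H produces a congruent diagonal matrix with entries 6, 2, 6, 4/3.
So there are 4 positive pivots.
H is positive definite, so the origin is a strict local minimum.

local minimum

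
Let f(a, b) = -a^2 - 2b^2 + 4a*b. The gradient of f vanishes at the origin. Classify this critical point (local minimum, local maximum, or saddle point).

saddle point

The Hessian at the origin is H = [[-2, 4], [4, -4]].
det H = -2·-4 − (4)² = -8 < 0, so H is indefinite.
Therefore the origin is a saddle point.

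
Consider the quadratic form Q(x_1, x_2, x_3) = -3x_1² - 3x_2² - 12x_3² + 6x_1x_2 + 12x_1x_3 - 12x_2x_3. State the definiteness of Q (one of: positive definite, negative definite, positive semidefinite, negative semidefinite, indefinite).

negative semidefinite

The associated matrix is A = [[-3, 3, 6], [3, -3, -6], [6, -6, -12]].
Symmetric row and column elimination reduces A to a congruent diagonal form with pivots -3, 0, 0.
That gives 1 negative, 2 zero pivots.
Hence Q is negative semidefinite.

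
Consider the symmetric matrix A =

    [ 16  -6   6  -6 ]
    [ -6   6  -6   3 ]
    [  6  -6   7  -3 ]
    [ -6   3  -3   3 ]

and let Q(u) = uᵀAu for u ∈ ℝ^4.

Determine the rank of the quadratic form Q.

4

Symmetric row and column elimination reduces A to a congruent diagonal form with pivots 16, 15/4, 1, 3/5.
So there are 4 positive pivots.
The rank is the number of nonzero pivots: 4.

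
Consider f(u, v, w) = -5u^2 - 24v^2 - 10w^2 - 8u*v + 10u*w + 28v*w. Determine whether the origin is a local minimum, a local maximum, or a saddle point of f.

The Hessian at the origin is H = [[-10, -8, 10], [-8, -48, 28], [10, 28, -20]].
Row-reducing H symmetrically gives the diagonal entries -10, -208/5, -5/13.
Counting signs: 3 negative.
H is negative definite, so the origin is a strict local maximum.

local maximum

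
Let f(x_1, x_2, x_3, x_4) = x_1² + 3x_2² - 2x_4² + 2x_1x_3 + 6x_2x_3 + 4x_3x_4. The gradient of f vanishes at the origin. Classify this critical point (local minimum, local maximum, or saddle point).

The Hessian at the origin is H = [[2, 0, 2, 0], [0, 6, 6, 0], [2, 6, 0, 4], [0, 0, 4, -4]].
Symmetric row and column elimination reduces H to a congruent diagonal form with pivots 2, 6, -8, -2.
Counting signs: 2 positive, 2 negative.
H is indefinite, so the origin is a saddle point.

saddle point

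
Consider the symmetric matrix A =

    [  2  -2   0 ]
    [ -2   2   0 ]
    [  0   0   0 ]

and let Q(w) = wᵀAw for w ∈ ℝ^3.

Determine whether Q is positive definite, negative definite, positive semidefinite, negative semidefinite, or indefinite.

positive semidefinite

Row-reducing A symmetrically gives the diagonal entries 2, 0, 0.
So there are 1 positive, 2 zero pivots.
Hence Q is positive semidefinite.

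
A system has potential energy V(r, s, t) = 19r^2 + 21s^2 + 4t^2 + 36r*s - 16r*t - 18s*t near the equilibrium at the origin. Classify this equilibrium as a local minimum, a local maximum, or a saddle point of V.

The Hessian at the origin is H = [[38, 36, -16], [36, 42, -18], [-16, -18, 8]].
Symmetric row and column elimination reduces H to a congruent diagonal form with pivots 38, 150/19, 6/25.
Counting signs: 3 positive.
H is positive definite, so the origin is a strict local minimum.

local minimum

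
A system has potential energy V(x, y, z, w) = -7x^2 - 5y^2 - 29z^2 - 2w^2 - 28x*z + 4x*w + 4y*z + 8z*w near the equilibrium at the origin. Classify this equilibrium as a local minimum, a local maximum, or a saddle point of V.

local maximum

The Hessian at the origin is H = [[-14, 0, -28, 4], [0, -10, 4, 0], [-28, 4, -58, 8], [4, 0, 8, -4]].
Applying the same elementary operations to the rows and columns of H produces a congruent diagonal matrix with entries -14, -10, -2/5, -20/7.
Counting signs: 4 negative.
H is negative definite, so the origin is a strict local maximum.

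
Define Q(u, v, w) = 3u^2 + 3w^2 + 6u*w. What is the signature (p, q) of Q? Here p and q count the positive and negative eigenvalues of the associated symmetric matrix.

The associated matrix is A = [[3, 0, 3], [0, 0, 0], [3, 0, 3]].
Applying the same elementary operations to the rows and columns of A produces a congruent diagonal matrix with entries 3, 0, 0.
That gives 1 positive, 2 zero pivots.

(1, 0)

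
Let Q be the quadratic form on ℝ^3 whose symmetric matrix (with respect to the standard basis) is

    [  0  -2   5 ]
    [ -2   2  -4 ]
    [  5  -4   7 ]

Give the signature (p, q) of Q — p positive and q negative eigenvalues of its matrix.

(1, 2)

By Sylvester's law of inertia any congruent diagonalization of A has 1 positive, 2 negative and 0 zero entries.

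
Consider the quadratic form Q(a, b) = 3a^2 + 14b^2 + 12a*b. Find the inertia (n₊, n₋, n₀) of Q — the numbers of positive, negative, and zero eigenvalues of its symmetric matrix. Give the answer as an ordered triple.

(2, 0, 0)

The associated matrix is A = [[3, 6], [6, 14]].
Row-reducing A symmetrically gives the diagonal entries 3, 2.
So there are 2 positive pivots.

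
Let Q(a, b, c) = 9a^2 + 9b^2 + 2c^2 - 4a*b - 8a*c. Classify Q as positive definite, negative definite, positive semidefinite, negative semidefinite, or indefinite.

The symmetric matrix of Q is A = [[9, -2, -4], [-2, 9, 0], [-4, 0, 2]].
Leading principal minors: Δ_1 = 9, Δ_2 = 77, Δ_3 = 10.
All leading principal minors are positive, so by Sylvester's criterion Q is positive definite.

positive definite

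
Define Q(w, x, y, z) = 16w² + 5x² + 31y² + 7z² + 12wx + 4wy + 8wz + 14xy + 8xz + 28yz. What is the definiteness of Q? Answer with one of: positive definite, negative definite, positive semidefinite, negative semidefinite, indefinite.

The symmetric matrix is A = [[16, 6, 2, 4], [6, 5, 7, 4], [2, 7, 31, 14], [4, 4, 14, 7]].
Symmetric row and column elimination reduces A to a congruent diagonal form with pivots 16, 11/4, 182/11, 3/91.
That gives 4 positive pivots.
Hence Q is positive definite.

positive definite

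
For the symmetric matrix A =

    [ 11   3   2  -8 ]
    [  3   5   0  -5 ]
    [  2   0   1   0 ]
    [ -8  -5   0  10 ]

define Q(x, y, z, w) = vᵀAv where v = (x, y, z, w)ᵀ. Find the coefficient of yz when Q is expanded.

The coefficient of yz is A[2,3] + A[3,2] = 2·0 = 0.

0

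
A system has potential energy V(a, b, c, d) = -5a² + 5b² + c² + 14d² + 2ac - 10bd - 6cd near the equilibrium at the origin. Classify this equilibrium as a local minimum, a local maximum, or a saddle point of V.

The Hessian at the origin is H = [[-10, 0, 2, 0], [0, 10, 0, -10], [2, 0, 2, -6], [0, -10, -6, 28]].
Symmetric row and column elimination reduces H to a congruent diagonal form with pivots -10, 10, 12/5, 3.
So there are 3 positive, 1 negative pivots.
H is indefinite, so the origin is a saddle point.

saddle point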